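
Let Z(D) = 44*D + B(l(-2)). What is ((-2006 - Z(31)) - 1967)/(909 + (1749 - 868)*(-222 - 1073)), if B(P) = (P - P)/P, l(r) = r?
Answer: 5337/1139986 ≈ 0.0046816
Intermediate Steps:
B(P) = 0 (B(P) = 0/P = 0)
Z(D) = 44*D (Z(D) = 44*D + 0 = 44*D)
((-2006 - Z(31)) - 1967)/(909 + (1749 - 868)*(-222 - 1073)) = ((-2006 - 44*31) - 1967)/(909 + (1749 - 868)*(-222 - 1073)) = ((-2006 - 1*1364) - 1967)/(909 + 881*(-1295)) = ((-2006 - 1364) - 1967)/(909 - 1140895) = (-3370 - 1967)/(-1139986) = -5337*(-1/1139986) = 5337/1139986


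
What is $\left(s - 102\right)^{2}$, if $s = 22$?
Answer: $6400$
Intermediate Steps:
$\left(s - 102\right)^{2} = \left(22 - 102\right)^{2} = \left(-80\right)^{2} = 6400$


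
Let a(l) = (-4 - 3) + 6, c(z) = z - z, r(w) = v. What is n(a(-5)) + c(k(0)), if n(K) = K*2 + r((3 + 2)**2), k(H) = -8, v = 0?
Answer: -2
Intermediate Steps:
r(w) = 0
c(z) = 0
a(l) = -1 (a(l) = -7 + 6 = -1)
n(K) = 2*K (n(K) = K*2 + 0 = 2*K + 0 = 2*K)
n(a(-5)) + c(k(0)) = 2*(-1) + 0 = -2 + 0 = -2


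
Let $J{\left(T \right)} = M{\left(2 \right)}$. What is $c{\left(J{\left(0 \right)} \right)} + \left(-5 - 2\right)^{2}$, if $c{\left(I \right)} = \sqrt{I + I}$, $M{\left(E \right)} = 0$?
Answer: $49$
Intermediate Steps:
$J{\left(T \right)} = 0$
$c{\left(I \right)} = \sqrt{2} \sqrt{I}$ ($c{\left(I \right)} = \sqrt{2 I} = \sqrt{2} \sqrt{I}$)
$c{\left(J{\left(0 \right)} \right)} + \left(-5 - 2\right)^{2} = \sqrt{2} \sqrt{0} + \left(-5 - 2\right)^{2} = \sqrt{2} \cdot 0 + \left(-7\right)^{2} = 0 + 49 = 49$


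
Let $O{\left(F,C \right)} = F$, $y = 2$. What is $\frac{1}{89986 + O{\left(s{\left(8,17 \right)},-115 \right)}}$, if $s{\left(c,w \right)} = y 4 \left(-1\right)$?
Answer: $\frac{1}{89978} \approx 1.1114 \cdot 10^{-5}$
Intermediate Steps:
$s{\left(c,w \right)} = -8$ ($s{\left(c,w \right)} = 2 \cdot 4 \left(-1\right) = 8 \left(-1\right) = -8$)
$\frac{1}{89986 + O{\left(s{\left(8,17 \right)},-115 \right)}} = \frac{1}{89986 - 8} = \frac{1}{89978}$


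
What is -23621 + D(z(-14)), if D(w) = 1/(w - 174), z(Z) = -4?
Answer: -4204539/178 ≈ -23621.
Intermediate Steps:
D(w) = 1/(-174 + w)
-23621 + D(z(-14)) = -23621 + 1/(-174 - 4) = -23621 + 1/(-178) = -23621 - 1/178 = -4204539/178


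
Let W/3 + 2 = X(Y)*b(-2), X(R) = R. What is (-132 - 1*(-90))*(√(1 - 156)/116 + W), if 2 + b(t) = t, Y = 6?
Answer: 3276 - 21*I*√155/58 ≈ 3276.0 - 4.5077*I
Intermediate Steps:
b(t) = -2 + t
W = -78 (W = -6 + 3*(6*(-2 - 2)) = -6 + 3*(6*(-4)) = -6 + 3*(-24) = -6 - 72 = -78)
(-132 - 1*(-90))*(√(1 - 156)/116 + W) = (-132 - 1*(-90))*(√(1 - 156)/116 - 78) = (-132 + 90)*(√(-155)*(1/116) - 78) = -42*((I*√155)*(1/116) - 78) = -42*(I*√155/116 - 78) = -42*(-78 + I*√155/116) = 3276 - 21*I*√155/58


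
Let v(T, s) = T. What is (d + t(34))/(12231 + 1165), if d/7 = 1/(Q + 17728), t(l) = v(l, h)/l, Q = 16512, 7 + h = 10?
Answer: 34247/458679040 ≈ 7.4664e-5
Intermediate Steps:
h = 3 (h = -7 + 10 = 3)
t(l) = 1 (t(l) = l/l = 1)
d = 7/34240 (d = 7/(16512 + 17728) = 7/34240 ≈ 0.00020444)
(d + t(34))/(12231 + 1165) = (7/34240 + 1)/(12231 + 1165) = (34247/34240)/13396 = (34247/34240)*(1/13396) = 34247/458679040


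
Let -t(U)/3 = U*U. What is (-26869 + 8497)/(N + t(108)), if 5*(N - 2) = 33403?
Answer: 91860/141547 ≈ 0.64897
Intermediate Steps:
N = 33413/5 (N = 2 + (1/5)*33403 = 2 + 33403/5 = 33413/5 ≈ 6682.6)
t(U) = -3*U**2 (t(U) = -3*U*U = -3*U**2)
(-26869 + 8497)/(N + t(108)) = (-26869 + 8497)/(33413/5 - 3*108**2) = -18372/(33413/5 - 3*11664) = -18372/(33413/5 - 34992) = -18372/(-141547/5) = -18372*(-5/141547) = 91860/141547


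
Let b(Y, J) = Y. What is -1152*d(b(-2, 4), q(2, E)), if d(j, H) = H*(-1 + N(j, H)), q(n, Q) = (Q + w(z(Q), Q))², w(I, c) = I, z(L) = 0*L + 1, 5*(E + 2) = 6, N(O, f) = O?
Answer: 3456/25 ≈ 138.24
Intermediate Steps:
E = -⅘ (E = -2 + (⅕)*6 = -2 + 6/5 = -⅘ ≈ -0.80000)
z(L) = 1 (z(L) = 0 + 1 = 1)
q(n, Q) = (1 + Q)² (q(n, Q) = (Q + 1)² = (1 + Q)²)
d(j, H) = H*(-1 + j)
-1152*d(b(-2, 4), q(2, E)) = -1152*(1 - ⅘)²*(-1 - 2) = -1152*(⅕)²*(-3) = -1152*(-3)/25 = -1152*(-3/25) = 3456/25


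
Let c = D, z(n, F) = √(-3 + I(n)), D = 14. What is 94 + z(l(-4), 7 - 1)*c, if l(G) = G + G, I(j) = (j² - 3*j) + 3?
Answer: 94 + 28*√22 ≈ 225.33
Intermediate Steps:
I(j) = 3 + j² - 3*j
l(G) = 2*G
z(n, F) = √(n² - 3*n) (z(n, F) = √(-3 + (3 + n² - 3*n)) = √(n² - 3*n))
c = 14
94 + z(l(-4), 7 - 1)*c = 94 + √((2*(-4))*(-3 + 2*(-4)))*14 = 94 + √(-8*(-3 - 8))*14 = 94 + √(-8*(-11))*14 = 94 + √88*14 = 94 + (2*√22)*14 = 94 + 28*√22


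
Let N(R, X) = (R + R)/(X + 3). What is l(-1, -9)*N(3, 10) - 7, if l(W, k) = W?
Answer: -97/13 ≈ -7.4615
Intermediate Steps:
N(R, X) = 2*R/(3 + X) (N(R, X) = (2*R)/(3 + X) = 2*R/(3 + X))
l(-1, -9)*N(3, 10) - 7 = -2*3/(3 + 10) - 7 = -2*3/13 - 7 = -1*6/13 - 7 = -6/13 - 7 = -97/13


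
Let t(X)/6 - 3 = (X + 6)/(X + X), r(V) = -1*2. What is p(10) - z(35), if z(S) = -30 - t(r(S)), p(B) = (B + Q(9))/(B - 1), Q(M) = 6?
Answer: 394/9 ≈ 43.778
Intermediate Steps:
r(V) = -2
t(X) = 18 + 3*(6 + X)/X (t(X) = 18 + 6*((X + 6)/(X + X)) = 18 + 6*((6 + X)/((2*X))) = 18 + 6*((6 + X)*(1/(2*X))) = 18 + 6*((6 + X)/(2*X)) = 18 + 3*(6 + X)/X)
p(B) = (6 + B)/(-1 + B) (p(B) = (B + 6)/(B - 1) = (6 + B)/(-1 + B))
z(S) = -42 (z(S) = -30 - (21 + 18/(-2)) = -30 - (21 + 18*(-½)) = -30 - (21 - 9) = -30 - 1*12 = -30 - 12 = -42)
p(10) - z(35) = (6 + 10)/(-1 + 10) - 1*(-42) = 16/9 + 42 = 394/9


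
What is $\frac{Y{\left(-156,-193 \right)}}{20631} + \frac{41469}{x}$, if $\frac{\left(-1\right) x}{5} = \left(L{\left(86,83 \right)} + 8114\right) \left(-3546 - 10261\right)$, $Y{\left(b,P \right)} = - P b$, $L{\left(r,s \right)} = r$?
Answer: $- \frac{436997226899}{299460023000} \approx -1.4593$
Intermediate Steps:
$Y{\left(b,P \right)} = - P b$
$x = 566087000$ ($x = - 5 \left(86 + 8114\right) \left(-3546 - 10261\right) = - 5 \cdot 8200 \left(-13807\right) = \left(-5\right) \left(-113217400\right) = 566087000$)
$\frac{Y{\left(-156,-193 \right)}}{20631} + \frac{41469}{x} = \frac{\left(-1\right) \left(-193\right) \left(-156\right)}{20631} + \frac{41469}{566087000} = \left(-30108\right) \frac{1}{20631} + 41469 \cdot \frac{1}{566087000} = - \frac{772}{529} + \frac{41469}{566087000} = - \frac{436997226899}{299460023000}$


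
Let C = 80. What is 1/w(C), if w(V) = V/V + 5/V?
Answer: 16/17 ≈ 0.94118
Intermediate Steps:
w(V) = 1 + 5/V
1/w(C) = 1/((5 + 80)/80) = 1/((1/80)*85) = 1/(17/16) = 16/17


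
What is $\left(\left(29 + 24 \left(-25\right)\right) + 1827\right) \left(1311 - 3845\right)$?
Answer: $-3182704$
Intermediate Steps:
$\left(\left(29 + 24 \left(-25\right)\right) + 1827\right) \left(1311 - 3845\right) = \left(\left(29 - 600\right) + 1827\right) \left(-2534\right) = \left(-571 + 1827\right) \left(-2534\right) = 1256 \left(-2534\right) = -3182704$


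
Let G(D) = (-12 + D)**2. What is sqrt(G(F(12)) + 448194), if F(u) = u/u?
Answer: sqrt(448315) ≈ 669.56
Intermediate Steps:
F(u) = 1
sqrt(G(F(12)) + 448194) = sqrt((-12 + 1)**2 + 448194) = sqrt((-11)**2 + 448194) = sqrt(121 + 448194) = sqrt(448315)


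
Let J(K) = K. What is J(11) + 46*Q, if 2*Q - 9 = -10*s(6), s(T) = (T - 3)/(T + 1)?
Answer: 836/7 ≈ 119.43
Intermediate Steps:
s(T) = (-3 + T)/(1 + T)
Q = 33/14 (Q = 9/2 + (-10*(-3 + 6)/(1 + 6))/2 = 9/2 + (-10*3/7)/2 = 9/2 + (½)*(-30/7) = 9/2 - 15/7 = 33/14 ≈ 2.3571)
J(11) + 46*Q = 11 + 46*(33/14) = 11 + 759/7 = 836/7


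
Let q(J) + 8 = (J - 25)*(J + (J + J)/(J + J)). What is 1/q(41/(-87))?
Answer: -7569/162488 ≈ -0.046582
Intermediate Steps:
q(J) = -8 + (1 + J)*(-25 + J) (q(J) = -8 + (J - 25)*(J + (J + J)/(J + J)) = -8 + (-25 + J)*(J + (2*J)/((2*J))) = -8 + (-25 + J)*(J + (2*J)*(1/(2*J))) = -8 + (-25 + J)*(J + 1) = -8 + (-25 + J)*(1 + J) = -8 + (1 + J)*(-25 + J))
1/q(41/(-87)) = 1/(-33 + (41/(-87))² - 984/(-87)) = 1/(-33 + (41*(-1/87))² - 984*(-1)/87) = 1/(-33 + (-41/87)² - 24*(-41/87)) = 1/(-33 + 1681/7569 + 328/29) = 1/(-162488/7569) = -7569/162488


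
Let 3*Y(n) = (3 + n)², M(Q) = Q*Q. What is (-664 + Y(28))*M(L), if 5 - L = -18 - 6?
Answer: -867071/3 ≈ -2.8902e+5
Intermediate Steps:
L = 29 (L = 5 - (-18 - 6) = 5 - 1*(-24) = 5 + 24 = 29)
M(Q) = Q²
Y(n) = (3 + n)²/3
(-664 + Y(28))*M(L) = (-664 + (3 + 28)²/3)*29² = (-664 + (⅓)*31²)*841 = (-664 + (⅓)*961)*841 = (-664 + 961/3)*841 = -1031/3*841 = -867071/3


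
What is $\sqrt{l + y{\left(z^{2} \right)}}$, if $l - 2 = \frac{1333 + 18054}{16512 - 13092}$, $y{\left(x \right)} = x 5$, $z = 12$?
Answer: $\frac{\sqrt{236419565}}{570} \approx 26.975$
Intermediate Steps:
$y{\left(x \right)} = 5 x$
$l = \frac{26227}{3420}$ ($l = 2 + \frac{1333 + 18054}{16512 - 13092} = 2 + \frac{19387}{3420} = \frac{26227}{3420} \approx 7.6687$)
$\sqrt{l + y{\left(z^{2} \right)}} = \sqrt{\frac{26227}{3420} + 5 \cdot 12^{2}} = \sqrt{\frac{26227}{3420} + 5 \cdot 144} = \sqrt{\frac{26227}{3420} + 720} = \sqrt{\frac{2488627}{3420}} = \frac{\sqrt{236419565}}{570}$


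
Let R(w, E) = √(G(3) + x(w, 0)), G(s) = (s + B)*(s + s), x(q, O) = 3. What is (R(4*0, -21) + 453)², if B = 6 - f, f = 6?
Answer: (453 + √21)² ≈ 2.0938e+5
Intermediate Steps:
B = 0 (B = 6 - 1*6 = 6 - 6 = 0)
G(s) = 2*s² (G(s) = (s + 0)*(s + s) = s*(2*s) = 2*s²)
R(w, E) = √21 (R(w, E) = √(2*3² + 3) = √(2*9 + 3) = √(18 + 3) = √21)
(R(4*0, -21) + 453)² = (√21 + 453)² = (453 + √21)²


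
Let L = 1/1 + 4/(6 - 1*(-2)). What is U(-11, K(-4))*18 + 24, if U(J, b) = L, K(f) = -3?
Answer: 51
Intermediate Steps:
L = 3/2 (L = 1*1 + 4/(6 + 2) = 1 + 4/8 = 1 + 4*(1/8) = 1 + 1/2 = 3/2 ≈ 1.5000)
U(J, b) = 3/2
U(-11, K(-4))*18 + 24 = (3/2)*18 + 24 = 27 + 24 = 51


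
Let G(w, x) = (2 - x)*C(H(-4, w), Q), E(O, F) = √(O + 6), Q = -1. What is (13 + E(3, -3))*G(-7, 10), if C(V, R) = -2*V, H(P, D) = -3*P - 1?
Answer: 2816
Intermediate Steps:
H(P, D) = -1 - 3*P
E(O, F) = √(6 + O)
G(w, x) = -44 + 22*x (G(w, x) = (2 - x)*(-2*(-1 - 3*(-4))) = (2 - x)*(-2*(-1 + 12)) = (2 - x)*(-2*11) = (2 - x)*(-22) = -44 + 22*x)
(13 + E(3, -3))*G(-7, 10) = (13 + √(6 + 3))*(-44 + 22*10) = (13 + √9)*(-44 + 220) = (13 + 3)*176 = 16*176 = 2816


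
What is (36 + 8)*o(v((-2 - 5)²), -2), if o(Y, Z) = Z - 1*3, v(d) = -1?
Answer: -220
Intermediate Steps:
o(Y, Z) = -3 + Z (o(Y, Z) = Z - 3 = -3 + Z)
(36 + 8)*o(v((-2 - 5)²), -2) = (36 + 8)*(-3 - 2) = 44*(-5) = -220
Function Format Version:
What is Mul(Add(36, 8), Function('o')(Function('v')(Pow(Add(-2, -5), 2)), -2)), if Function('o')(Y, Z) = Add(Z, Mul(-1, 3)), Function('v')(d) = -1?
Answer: -220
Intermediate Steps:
Function('o')(Y, Z) = Add(-3, Z) (Function('o')(Y, Z) = Add(Z, -3) = Add(-3, Z))
Mul(Add(36, 8), Function('o')(Function('v')(Pow(Add(-2, -5), 2)), -2)) = Mul(Add(36, 8), Add(-3, -2)) = Mul(44, -5) = -220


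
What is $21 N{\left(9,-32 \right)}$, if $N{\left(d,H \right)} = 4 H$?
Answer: $-2688$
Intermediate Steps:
$21 N{\left(9,-32 \right)} = 21 \cdot 4 \left(-32\right) = 21 \left(-128\right) = -2688$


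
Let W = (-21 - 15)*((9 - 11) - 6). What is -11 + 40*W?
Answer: 11509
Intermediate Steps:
W = 288 (W = -36*(-2 - 6) = -36*(-8) = 288)
-11 + 40*W = -11 + 40*288 = -11 + 11520 = 11509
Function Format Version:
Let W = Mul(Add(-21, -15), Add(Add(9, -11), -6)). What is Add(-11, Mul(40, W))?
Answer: 11509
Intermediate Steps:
W = 288 (W = Mul(-36, Add(-2, -6)) = Mul(-36, -8) = 288)
Add(-11, Mul(40, W)) = Add(-11, Mul(40, 288)) = Add(-11, 11520) = 11509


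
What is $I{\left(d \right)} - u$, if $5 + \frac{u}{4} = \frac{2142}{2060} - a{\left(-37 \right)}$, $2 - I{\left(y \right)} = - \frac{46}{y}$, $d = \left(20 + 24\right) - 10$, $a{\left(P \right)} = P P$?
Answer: $\frac{48110421}{8755} \approx 5495.2$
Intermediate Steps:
$a{\left(P \right)} = P^{2}$
$d = 34$ ($d = 44 - 10 = 34$)
$I{\left(y \right)} = 2 + \frac{46}{y}$ ($I{\left(y \right)} = 2 - - \frac{46}{y} = 2 + \frac{46}{y}$)
$u = - \frac{2828298}{515}$ ($u = -20 + 4 \left(\frac{2142}{2060} - \left(-37\right)^{2}\right) = -20 + 4 \left(2142 \cdot \frac{1}{2060} - 1369\right) = -20 + 4 \left(\frac{1071}{1030} - 1369\right) = -20 + 4 \left(- \frac{1408999}{1030}\right) = -20 - \frac{2817998}{515} = - \frac{2828298}{515} \approx -5491.8$)
$I{\left(d \right)} - u = \left(2 + \frac{46}{34}\right) - - \frac{2828298}{515} = \left(2 + 46 \cdot \frac{1}{34}\right) + \frac{2828298}{515} = \left(2 + \frac{23}{17}\right) + \frac{2828298}{515} = \frac{57}{17} + \frac{2828298}{515} = \frac{48110421}{8755}$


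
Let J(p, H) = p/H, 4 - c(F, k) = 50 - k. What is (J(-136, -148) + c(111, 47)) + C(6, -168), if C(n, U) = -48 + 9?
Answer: -1372/37 ≈ -37.081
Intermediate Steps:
C(n, U) = -39
c(F, k) = -46 + k (c(F, k) = 4 - (50 - k) = 4 + (-50 + k) = -46 + k)
(J(-136, -148) + c(111, 47)) + C(6, -168) = (-136/(-148) + (-46 + 47)) - 39 = (-136*(-1/148) + 1) - 39 = (34/37 + 1) - 39 = 71/37 - 39 = -1372/37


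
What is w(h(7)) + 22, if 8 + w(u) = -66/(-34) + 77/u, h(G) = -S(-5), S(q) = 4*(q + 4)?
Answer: 2393/68 ≈ 35.191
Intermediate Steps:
S(q) = 16 + 4*q (S(q) = 4*(4 + q) = 16 + 4*q)
h(G) = 4 (h(G) = -(16 + 4*(-5)) = -(16 - 20) = -1*(-4) = 4)
w(u) = -103/17 + 77/u (w(u) = -8 + (-66/(-34) + 77/u) = -8 + (-66*(-1/34) + 77/u) = -8 + (33/17 + 77/u) = -103/17 + 77/u)
w(h(7)) + 22 = (-103/17 + 77/4) + 22 = 897/68 + 22 = 2393/68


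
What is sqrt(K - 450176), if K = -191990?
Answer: I*sqrt(642166) ≈ 801.35*I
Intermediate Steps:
sqrt(K - 450176) = sqrt(-191990 - 450176) = sqrt(-642166) = I*sqrt(642166)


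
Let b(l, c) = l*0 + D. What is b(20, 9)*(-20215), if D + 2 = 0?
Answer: 40430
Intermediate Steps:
D = -2 (D = -2 + 0 = -2)
b(l, c) = -2 (b(l, c) = l*0 - 2 = 0 - 2 = -2)
b(20, 9)*(-20215) = -2*(-20215) = 40430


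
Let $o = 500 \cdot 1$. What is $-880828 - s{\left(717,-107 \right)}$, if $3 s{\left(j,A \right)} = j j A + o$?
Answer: $\frac{52364539}{3} \approx 1.7455 \cdot 10^{7}$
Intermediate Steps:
$o = 500$
$s{\left(j,A \right)} = \frac{500}{3} + \frac{A j^{2}}{3}$ ($s{\left(j,A \right)} = \frac{j j A + 500}{3} = \frac{j^{2} A + 500}{3} = \frac{A j^{2} + 500}{3} = \frac{500 + A j^{2}}{3} = \frac{500}{3} + \frac{A j^{2}}{3}$)
$-880828 - s{\left(717,-107 \right)} = -880828 - \left(\frac{500}{3} + \frac{1}{3} \left(-107\right) 717^{2}\right) = -880828 - \left(\frac{500}{3} + \frac{1}{3} \left(-107\right) 514089\right) = -880828 - \left(\frac{500}{3} - 18335841\right) = -880828 - - \frac{55007023}{3} = -880828 + \frac{55007023}{3} = \frac{52364539}{3}$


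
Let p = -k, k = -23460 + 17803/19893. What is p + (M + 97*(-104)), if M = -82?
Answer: 13913693/1047 ≈ 13289.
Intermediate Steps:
k = -24561683/1047 (k = -23460 + 17803*(1/19893) = -23460 + 937/1047 = -24561683/1047 ≈ -23459.)
p = 24561683/1047 (p = -1*(-24561683/1047) = 24561683/1047 ≈ 23459.)
p + (M + 97*(-104)) = 24561683/1047 + (-82 + 97*(-104)) = 24561683/1047 + (-82 - 10088) = 24561683/1047 - 10170 = 13913693/1047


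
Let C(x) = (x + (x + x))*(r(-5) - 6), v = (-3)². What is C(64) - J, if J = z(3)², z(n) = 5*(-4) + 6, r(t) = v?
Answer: 380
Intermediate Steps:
v = 9
r(t) = 9
z(n) = -14 (z(n) = -20 + 6 = -14)
C(x) = 9*x (C(x) = (x + (x + x))*(9 - 6) = (x + 2*x)*3 = (3*x)*3 = 9*x)
J = 196 (J = (-14)² = 196)
C(64) - J = 9*64 - 1*196 = 576 - 196 = 380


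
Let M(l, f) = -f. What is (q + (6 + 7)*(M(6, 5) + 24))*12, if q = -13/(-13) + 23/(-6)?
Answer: 2930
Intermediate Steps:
q = -17/6 (q = -13*(-1/13) + 23*(-1/6) = 1 - 23/6 = -17/6 ≈ -2.8333)
(q + (6 + 7)*(M(6, 5) + 24))*12 = (-17/6 + (6 + 7)*(-1*5 + 24))*12 = (-17/6 + 13*(-5 + 24))*12 = (-17/6 + 13*19)*12 = (-17/6 + 247)*12 = (1465/6)*12 = 2930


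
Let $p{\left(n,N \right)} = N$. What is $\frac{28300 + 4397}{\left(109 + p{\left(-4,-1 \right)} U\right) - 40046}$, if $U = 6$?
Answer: $- \frac{32697}{39943} \approx -0.81859$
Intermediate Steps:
$\frac{28300 + 4397}{\left(109 + p{\left(-4,-1 \right)} U\right) - 40046} = \frac{28300 + 4397}{\left(109 - 6\right) - 40046} = \frac{32697}{\left(109 - 6\right) - 40046} = \frac{32697}{103 - 40046} = \frac{32697}{-39943} = 32697 \left(- \frac{1}{39943}\right) = - \frac{32697}{39943}$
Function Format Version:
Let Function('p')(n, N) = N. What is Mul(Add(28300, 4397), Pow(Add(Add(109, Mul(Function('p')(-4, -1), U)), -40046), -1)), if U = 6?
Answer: Rational(-32697, 39943) ≈ -0.81859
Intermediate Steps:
Mul(Add(28300, 4397), Pow(Add(Add(109, Mul(Function('p')(-4, -1), U)), -40046), -1)) = Mul(Add(28300, 4397), Pow(Add(Add(109, Mul(-1, 6)), -40046), -1)) = Mul(32697, Pow(Add(Add(109, -6), -40046), -1)) = Mul(32697, Pow(Add(103, -40046), -1)) = Mul(32697, Pow(-39943, -1)) = Mul(32697, Rational(-1, 39943)) = Rational(-32697, 39943)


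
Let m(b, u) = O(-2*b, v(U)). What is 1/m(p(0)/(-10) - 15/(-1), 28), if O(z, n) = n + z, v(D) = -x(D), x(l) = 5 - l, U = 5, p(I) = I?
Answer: -1/30 ≈ -0.033333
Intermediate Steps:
v(D) = -5 + D (v(D) = -(5 - D) = -5 + D)
m(b, u) = -2*b (m(b, u) = (-5 + 5) - 2*b = 0 - 2*b = -2*b)
1/m(p(0)/(-10) - 15/(-1), 28) = 1/(-2*(0/(-10) - 15/(-1))) = 1/(-2*(0*(-1/10) - 15*(-1))) = 1/(-2*(0 + 15)) = 1/(-2*15) = 1/(-30) = -1/30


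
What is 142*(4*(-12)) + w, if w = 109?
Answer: -6707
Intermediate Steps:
142*(4*(-12)) + w = 142*(4*(-12)) + 109 = 142*(-48) + 109 = -6816 + 109 = -6707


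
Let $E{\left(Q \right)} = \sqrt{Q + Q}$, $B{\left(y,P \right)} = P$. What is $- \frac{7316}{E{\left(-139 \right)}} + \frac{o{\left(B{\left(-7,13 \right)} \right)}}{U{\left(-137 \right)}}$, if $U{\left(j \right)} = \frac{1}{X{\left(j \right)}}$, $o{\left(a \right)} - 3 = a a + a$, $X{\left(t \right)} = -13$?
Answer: $-2405 + \frac{3658 i \sqrt{278}}{139} \approx -2405.0 + 438.78 i$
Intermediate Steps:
$o{\left(a \right)} = 3 + a + a^{2}$ ($o{\left(a \right)} = 3 + \left(a a + a\right) = 3 + \left(a^{2} + a\right) = 3 + \left(a + a^{2}\right) = 3 + a + a^{2}$)
$E{\left(Q \right)} = \sqrt{2} \sqrt{Q}$ ($E{\left(Q \right)} = \sqrt{2 Q} = \sqrt{2} \sqrt{Q}$)
$U{\left(j \right)} = - \frac{1}{13}$ ($U{\left(j \right)} = \frac{1}{-13} = - \frac{1}{13}$)
$- \frac{7316}{E{\left(-139 \right)}} + \frac{o{\left(B{\left(-7,13 \right)} \right)}}{U{\left(-137 \right)}} = - \frac{7316}{\sqrt{2} \sqrt{-139}} + \frac{3 + 13 + 13^{2}}{- \frac{1}{13}} = - \frac{7316}{\sqrt{2} i \sqrt{139}} + \left(3 + 13 + 169\right) \left(-13\right) = - \frac{7316}{i \sqrt{278}} + 185 \left(-13\right) = - 7316 \left(- \frac{i \sqrt{278}}{278}\right) - 2405 = \frac{3658 i \sqrt{278}}{139} - 2405 = -2405 + \frac{3658 i \sqrt{278}}{139}$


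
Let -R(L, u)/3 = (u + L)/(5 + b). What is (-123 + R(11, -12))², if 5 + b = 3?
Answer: 14884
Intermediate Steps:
b = -2 (b = -5 + 3 = -2)
R(L, u) = -L - u (R(L, u) = -3*(u + L)/(5 - 2) = -3*(L + u)/3 = -3*(L/3 + u/3) = -L - u)
(-123 + R(11, -12))² = (-123 + (-1*11 - 1*(-12)))² = (-123 + (-11 + 12))² = (-123 + 1)² = (-122)² = 14884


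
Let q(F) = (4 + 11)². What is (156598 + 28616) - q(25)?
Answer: 184989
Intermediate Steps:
q(F) = 225 (q(F) = 15² = 225)
(156598 + 28616) - q(25) = (156598 + 28616) - 1*225 = 185214 - 225 = 184989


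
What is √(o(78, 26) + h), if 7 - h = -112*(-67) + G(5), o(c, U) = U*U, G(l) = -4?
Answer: I*√6817 ≈ 82.565*I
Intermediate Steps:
o(c, U) = U²
h = -7493 (h = 7 - (-112*(-67) - 4) = 7 - (7504 - 4) = 7 - 1*7500 = 7 - 7500 = -7493)
√(o(78, 26) + h) = √(26² - 7493) = √(676 - 7493) = √(-6817) = I*√6817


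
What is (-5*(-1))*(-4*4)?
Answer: -80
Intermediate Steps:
(-5*(-1))*(-4*4) = 5*(-16) = -80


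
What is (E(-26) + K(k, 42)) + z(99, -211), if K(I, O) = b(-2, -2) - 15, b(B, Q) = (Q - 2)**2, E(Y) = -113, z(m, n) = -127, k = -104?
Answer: -239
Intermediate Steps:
b(B, Q) = (-2 + Q)**2
K(I, O) = 1 (K(I, O) = (-2 - 2)**2 - 15 = (-4)**2 - 15 = 16 - 15 = 1)
(E(-26) + K(k, 42)) + z(99, -211) = (-113 + 1) - 127 = -112 - 127 = -239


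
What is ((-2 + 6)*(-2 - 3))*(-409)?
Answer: 8180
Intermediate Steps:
((-2 + 6)*(-2 - 3))*(-409) = (4*(-5))*(-409) = -20*(-409) = 8180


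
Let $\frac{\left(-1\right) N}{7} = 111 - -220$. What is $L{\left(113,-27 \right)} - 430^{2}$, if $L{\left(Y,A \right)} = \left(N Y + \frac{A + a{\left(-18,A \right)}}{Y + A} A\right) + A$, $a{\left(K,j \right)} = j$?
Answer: $- \frac{19209435}{43} \approx -4.4673 \cdot 10^{5}$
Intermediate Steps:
$N = -2317$ ($N = - 7 \left(111 - -220\right) = - 7 \left(111 + 220\right) = \left(-7\right) 331 = -2317$)
$L{\left(Y,A \right)} = A - 2317 Y + \frac{2 A^{2}}{A + Y}$ ($L{\left(Y,A \right)} = \left(- 2317 Y + \frac{A + A}{Y + A} A\right) + A = \left(- 2317 Y + \frac{2 A}{A + Y} A\right) + A = \left(- 2317 Y + \frac{2 A^{2}}{A + Y}\right) + A = A - 2317 Y + \frac{2 A^{2}}{A + Y}$)
$L{\left(113,-27 \right)} - 430^{2} = \frac{- 2317 \cdot 113^{2} + 3 \left(-27\right)^{2} - \left(-62532\right) 113}{-27 + 113} - 430^{2} = \frac{\left(-2317\right) 12769 + 3 \cdot 729 + 7066116}{86} - 184900 = \frac{-29585773 + 2187 + 7066116}{86} - 184900 = \frac{1}{86} \left(-22517470\right) - 184900 = - \frac{11258735}{43} - 184900 = - \frac{19209435}{43}$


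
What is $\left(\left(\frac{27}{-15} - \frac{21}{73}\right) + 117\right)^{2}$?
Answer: $\frac{1759215249}{133225} \approx 13205.0$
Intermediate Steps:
$\left(\left(\frac{27}{-15} - \frac{21}{73}\right) + 117\right)^{2} = \left(\left(27 \left(- \frac{1}{15}\right) - \frac{21}{73}\right) + 117\right)^{2} = \left(\left(- \frac{9}{5} - \frac{21}{73}\right) + 117\right)^{2} = \left(- \frac{762}{365} + 117\right)^{2} = \left(\frac{41943}{365}\right)^{2} = \frac{1759215249}{133225}$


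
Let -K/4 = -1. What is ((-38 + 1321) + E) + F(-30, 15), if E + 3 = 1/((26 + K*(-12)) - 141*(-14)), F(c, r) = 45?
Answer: 2586401/1952 ≈ 1325.0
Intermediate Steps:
K = 4 (K = -4*(-1) = 4)
E = -5855/1952 (E = -3 + 1/((26 + 4*(-12)) - 141*(-14)) = -3 + 1/((26 - 48) + 1974) = -3 + 1/(-22 + 1974) = -3 + 1/1952 = -5855/1952 ≈ -2.9995)
((-38 + 1321) + E) + F(-30, 15) = ((-38 + 1321) - 5855/1952) + 45 = (1283 - 5855/1952) + 45 = 2498561/1952 + 45 = 2586401/1952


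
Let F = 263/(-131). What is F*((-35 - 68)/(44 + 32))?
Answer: 27089/9956 ≈ 2.7209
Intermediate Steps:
F = -263/131 (F = 263*(-1/131) = -263/131 ≈ -2.0076)
F*((-35 - 68)/(44 + 32)) = -263*(-35 - 68)/(131*(44 + 32)) = -(-27089)/(131*76) = -263/131*(-103/76) = 27089/9956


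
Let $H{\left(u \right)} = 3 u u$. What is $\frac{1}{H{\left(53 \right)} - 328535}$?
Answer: $- \frac{1}{320108} \approx -3.1239 \cdot 10^{-6}$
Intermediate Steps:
$H{\left(u \right)} = 3 u^{2}$
$\frac{1}{H{\left(53 \right)} - 328535} = \frac{1}{3 \cdot 53^{2} - 328535} = \frac{1}{3 \cdot 2809 - 328535} = \frac{1}{8427 - 328535} = \frac{1}{-320108} = - \frac{1}{320108}$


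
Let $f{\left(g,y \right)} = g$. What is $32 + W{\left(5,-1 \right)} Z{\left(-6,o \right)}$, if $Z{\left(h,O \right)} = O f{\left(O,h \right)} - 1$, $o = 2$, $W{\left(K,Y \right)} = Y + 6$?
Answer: $47$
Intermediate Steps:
$W{\left(K,Y \right)} = 6 + Y$
$Z{\left(h,O \right)} = -1 + O^{2}$ ($Z{\left(h,O \right)} = O O - 1 = O^{2} - 1 = -1 + O^{2}$)
$32 + W{\left(5,-1 \right)} Z{\left(-6,o \right)} = 32 + \left(6 - 1\right) \left(-1 + 2^{2}\right) = 32 + 5 \left(-1 + 4\right) = 32 + 5 \cdot 3 = 32 + 15 = 47$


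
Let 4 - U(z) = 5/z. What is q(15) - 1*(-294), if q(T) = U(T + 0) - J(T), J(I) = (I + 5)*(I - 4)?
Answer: 233/3 ≈ 77.667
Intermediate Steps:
U(z) = 4 - 5/z
J(I) = (-4 + I)*(5 + I) (J(I) = (5 + I)*(-4 + I) = (-4 + I)*(5 + I))
q(T) = 24 - T - T² - 5/T (q(T) = (4 - 5/(T + 0)) - (-20 + T + T²) = (4 - 5/T) + (20 - T - T²) = 24 - T - T² - 5/T)
q(15) - 1*(-294) = (24 - 1*15 - 1*15² - 5/15) - 1*(-294) = (24 - 15 - 1*225 - 5*1/15) + 294 = (24 - 15 - 225 - ⅓) + 294 = -649/3 + 294 = 233/3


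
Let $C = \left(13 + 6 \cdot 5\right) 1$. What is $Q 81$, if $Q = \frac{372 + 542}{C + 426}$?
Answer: $\frac{74034}{469} \approx 157.85$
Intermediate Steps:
$C = 43$ ($C = \left(13 + 30\right) 1 = 43 \cdot 1 = 43$)
$Q = \frac{914}{469}$ ($Q = \frac{372 + 542}{43 + 426} = \frac{914}{469} \approx 1.9488$)
$Q 81 = \frac{914}{469} \cdot 81 = \frac{74034}{469}$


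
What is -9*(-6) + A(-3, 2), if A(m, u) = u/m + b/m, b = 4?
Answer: 52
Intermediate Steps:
A(m, u) = 4/m + u/m (A(m, u) = u/m + 4/m = 4/m + u/m)
-9*(-6) + A(-3, 2) = -9*(-6) + (4 + 2)/(-3) = 54 - ⅓*6 = 54 - 2 = 52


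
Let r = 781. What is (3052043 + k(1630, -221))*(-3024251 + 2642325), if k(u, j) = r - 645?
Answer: -1165706516754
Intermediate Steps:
k(u, j) = 136 (k(u, j) = 781 - 645 = 136)
(3052043 + k(1630, -221))*(-3024251 + 2642325) = (3052043 + 136)*(-3024251 + 2642325) = 3052179*(-381926) = -1165706516754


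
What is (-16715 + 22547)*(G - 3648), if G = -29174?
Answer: -191417904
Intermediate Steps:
(-16715 + 22547)*(G - 3648) = (-16715 + 22547)*(-29174 - 3648) = 5832*(-32822) = -191417904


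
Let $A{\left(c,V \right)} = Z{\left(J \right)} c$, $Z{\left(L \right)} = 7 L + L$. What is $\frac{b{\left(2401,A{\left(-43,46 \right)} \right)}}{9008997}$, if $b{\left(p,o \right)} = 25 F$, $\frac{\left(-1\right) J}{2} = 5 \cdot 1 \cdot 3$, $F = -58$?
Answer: $- \frac{1450}{9008997} \approx -0.00016095$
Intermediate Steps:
$J = -30$ ($J = - 2 \cdot 5 \cdot 1 \cdot 3 = - 2 \cdot 5 \cdot 3 = \left(-2\right) 15 = -30$)
$Z{\left(L \right)} = 8 L$
$A{\left(c,V \right)} = - 240 c$ ($A{\left(c,V \right)} = 8 \left(-30\right) c = - 240 c$)
$b{\left(p,o \right)} = -1450$ ($b{\left(p,o \right)} = 25 \left(-58\right) = -1450$)
$\frac{b{\left(2401,A{\left(-43,46 \right)} \right)}}{9008997} = - \frac{1450}{9008997}$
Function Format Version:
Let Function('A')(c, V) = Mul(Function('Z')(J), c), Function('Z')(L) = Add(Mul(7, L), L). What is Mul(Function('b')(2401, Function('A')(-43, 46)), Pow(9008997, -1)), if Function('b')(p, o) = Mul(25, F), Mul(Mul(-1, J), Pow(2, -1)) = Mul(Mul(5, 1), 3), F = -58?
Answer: Rational(-1450, 9008997) ≈ -0.00016095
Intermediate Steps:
J = -30 (J = Mul(-2, Mul(Mul(5, 1), 3)) = Mul(-2, Mul(5, 3)) = Mul(-2, 15) = -30)
Function('Z')(L) = Mul(8, L)
Function('A')(c, V) = Mul(-240, c) (Function('A')(c, V) = Mul(Mul(8, -30), c) = Mul(-240, c))
Function('b')(p, o) = -1450 (Function('b')(p, o) = Mul(25, -58) = -1450)
Mul(Function('b')(2401, Function('A')(-43, 46)), Pow(9008997, -1)) = Mul(-1450, Pow(9008997, -1)) = Mul(-1450, Rational(1, 9008997)) = Rational(-1450, 9008997)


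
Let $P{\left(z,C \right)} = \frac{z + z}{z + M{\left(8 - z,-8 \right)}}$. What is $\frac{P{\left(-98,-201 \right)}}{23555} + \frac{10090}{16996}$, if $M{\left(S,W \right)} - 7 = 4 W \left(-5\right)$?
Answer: $\frac{1171135381}{1973108130} \approx 0.59355$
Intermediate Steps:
$M{\left(S,W \right)} = 7 - 20 W$ ($M{\left(S,W \right)} = 7 + 4 W \left(-5\right) = 7 - 20 W$)
$P{\left(z,C \right)} = \frac{2 z}{167 + z}$ ($P{\left(z,C \right)} = \frac{z + z}{z + \left(7 - -160\right)} = \frac{2 z}{z + \left(7 + 160\right)} = \frac{2 z}{z + 167} = \frac{2 z}{167 + z}$)
$\frac{P{\left(-98,-201 \right)}}{23555} + \frac{10090}{16996} = \frac{2 \left(-98\right) \frac{1}{167 - 98}}{23555} + \frac{10090}{16996} = 2 \left(-98\right) \frac{1}{69} \cdot \frac{1}{23555} + 10090 \cdot \frac{1}{16996} = 2 \left(-98\right) \frac{1}{69} \cdot \frac{1}{23555} + \frac{5045}{8498} = \left(- \frac{196}{69}\right) \frac{1}{23555} + \frac{5045}{8498} = - \frac{28}{232185} + \frac{5045}{8498} = \frac{1171135381}{1973108130}$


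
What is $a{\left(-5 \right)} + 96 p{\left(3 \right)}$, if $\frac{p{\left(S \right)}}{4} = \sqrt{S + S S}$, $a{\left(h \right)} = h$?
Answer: $-5 + 768 \sqrt{3} \approx 1325.2$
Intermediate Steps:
$p{\left(S \right)} = 4 \sqrt{S + S^{2}}$ ($p{\left(S \right)} = 4 \sqrt{S + S S} = 4 \sqrt{S + S^{2}}$)
$a{\left(-5 \right)} + 96 p{\left(3 \right)} = -5 + 96 \cdot 4 \sqrt{3 \left(1 + 3\right)} = -5 + 96 \cdot 4 \sqrt{3 \cdot 4} = -5 + 96 \cdot 4 \sqrt{12} = -5 + 96 \cdot 4 \cdot 2 \sqrt{3} = -5 + 96 \cdot 8 \sqrt{3} = -5 + 768 \sqrt{3}$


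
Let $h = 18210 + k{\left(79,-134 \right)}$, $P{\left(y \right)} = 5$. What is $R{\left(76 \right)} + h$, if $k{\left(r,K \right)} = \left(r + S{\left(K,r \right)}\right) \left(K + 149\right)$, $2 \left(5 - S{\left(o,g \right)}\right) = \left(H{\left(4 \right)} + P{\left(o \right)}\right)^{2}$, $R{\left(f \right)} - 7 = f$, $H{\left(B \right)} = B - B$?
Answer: $\frac{38731}{2} \approx 19366.0$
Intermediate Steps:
$H{\left(B \right)} = 0$
$R{\left(f \right)} = 7 + f$
$S{\left(o,g \right)} = - \frac{15}{2}$ ($S{\left(o,g \right)} = 5 - \frac{\left(0 + 5\right)^{2}}{2} = 5 - \frac{5^{2}}{2} = 5 - \frac{25}{2} = - \frac{15}{2}$)
$k{\left(r,K \right)} = \left(149 + K\right) \left(- \frac{15}{2} + r\right)$ ($k{\left(r,K \right)} = \left(r - \frac{15}{2}\right) \left(K + 149\right) = \left(- \frac{15}{2} + r\right) \left(149 + K\right) = \left(149 + K\right) \left(- \frac{15}{2} + r\right)$)
$h = \frac{38565}{2}$ ($h = 18210 - - \frac{2145}{2} = 18210 + \left(- \frac{2235}{2} + 11771 + 1005 - 10586\right) = 18210 + \frac{2145}{2} = \frac{38565}{2} \approx 19283.0$)
$R{\left(76 \right)} + h = \left(7 + 76\right) + \frac{38565}{2} = 83 + \frac{38565}{2} = \frac{38731}{2}$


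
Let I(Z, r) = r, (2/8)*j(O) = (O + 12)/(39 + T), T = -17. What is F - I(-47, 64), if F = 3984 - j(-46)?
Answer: 43188/11 ≈ 3926.2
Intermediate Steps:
j(O) = 24/11 + 2*O/11 (j(O) = 4*((O + 12)/(39 - 17)) = 4*((12 + O)/22) = 4*((12 + O)*(1/22)) = 4*(6/11 + O/22) = 24/11 + 2*O/11)
F = 43892/11 (F = 3984 - (24/11 + (2/11)*(-46)) = 3984 - (24/11 - 92/11) = 3984 - 1*(-68/11) = 3984 + 68/11 = 43892/11 ≈ 3990.2)
F - I(-47, 64) = 43892/11 - 1*64 = 43892/11 - 64 = 43188/11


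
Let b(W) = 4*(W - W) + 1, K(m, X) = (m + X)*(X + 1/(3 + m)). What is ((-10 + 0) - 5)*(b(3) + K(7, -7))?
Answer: -15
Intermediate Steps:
K(m, X) = (X + m)*(X + 1/(3 + m))
b(W) = 1 (b(W) = 4*0 + 1 = 0 + 1 = 1)
((-10 + 0) - 5)*(b(3) + K(7, -7)) = ((-10 + 0) - 5)*(1 + (-7 + 7 + 3*(-7)² - 7*7² + 7*(-7)² + 3*(-7)*7)/(3 + 7)) = (-10 - 5)*(1 + (-7 + 7 + 3*49 - 7*49 + 7*49 - 147)/10) = -15*(1 + (-7 + 7 + 147 - 343 + 343 - 147)/10) = -15*(1 + (⅒)*0) = -15*(1 + 0) = -15*1 = -15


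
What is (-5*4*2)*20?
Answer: -800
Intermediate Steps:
(-5*4*2)*20 = -20*2*20 = -40*20 = -800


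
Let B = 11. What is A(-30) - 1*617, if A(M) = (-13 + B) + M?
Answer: -649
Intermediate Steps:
A(M) = -2 + M (A(M) = (-13 + 11) + M = -2 + M)
A(-30) - 1*617 = (-2 - 30) - 1*617 = -32 - 617 = -649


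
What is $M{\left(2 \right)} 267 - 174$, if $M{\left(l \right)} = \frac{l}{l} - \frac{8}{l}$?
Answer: $-975$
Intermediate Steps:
$M{\left(l \right)} = 1 - \frac{8}{l}$
$M{\left(2 \right)} 267 - 174 = \frac{-8 + 2}{2} \cdot 267 - 174 = \frac{1}{2} \left(-6\right) 267 - 174 = \left(-3\right) 267 - 174 = -801 - 174 = -975$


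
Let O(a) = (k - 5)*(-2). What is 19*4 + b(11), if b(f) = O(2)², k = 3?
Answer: 92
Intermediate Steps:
O(a) = 4 (O(a) = (3 - 5)*(-2) = -2*(-2) = 4)
b(f) = 16 (b(f) = 4² = 16)
19*4 + b(11) = 19*4 + 16 = 76 + 16 = 92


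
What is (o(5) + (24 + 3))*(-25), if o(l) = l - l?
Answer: -675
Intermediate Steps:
o(l) = 0
(o(5) + (24 + 3))*(-25) = (0 + (24 + 3))*(-25) = (0 + 27)*(-25) = 27*(-25) = -675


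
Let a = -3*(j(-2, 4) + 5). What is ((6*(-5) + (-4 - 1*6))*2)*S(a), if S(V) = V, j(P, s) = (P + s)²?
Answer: 2160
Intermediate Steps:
a = -27 (a = -3*((-2 + 4)² + 5) = -3*(2² + 5) = -3*(4 + 5) = -3*9 = -27)
((6*(-5) + (-4 - 1*6))*2)*S(a) = ((6*(-5) + (-4 - 1*6))*2)*(-27) = ((-30 + (-4 - 6))*2)*(-27) = ((-30 - 10)*2)*(-27) = -40*2*(-27) = -80*(-27) = 2160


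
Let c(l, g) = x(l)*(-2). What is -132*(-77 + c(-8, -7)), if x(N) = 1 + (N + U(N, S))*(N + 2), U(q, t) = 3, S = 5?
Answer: 18348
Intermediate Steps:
x(N) = 1 + (2 + N)*(3 + N) (x(N) = 1 + (N + 3)*(N + 2) = 1 + (3 + N)*(2 + N) = 1 + (2 + N)*(3 + N))
c(l, g) = -14 - 10*l - 2*l**2 (c(l, g) = (7 + l**2 + 5*l)*(-2) = -14 - 10*l - 2*l**2)
-132*(-77 + c(-8, -7)) = -132*(-77 + (-14 - 10*(-8) - 2*(-8)**2)) = -132*(-77 + (-14 + 80 - 2*64)) = -132*(-77 + (-14 + 80 - 128)) = -132*(-77 - 62) = -132*(-139) = 18348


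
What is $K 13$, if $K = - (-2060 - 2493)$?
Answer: $59189$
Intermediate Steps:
$K = 4553$ ($K = - (-2060 - 2493) = \left(-1\right) \left(-4553\right) = 4553$)
$K 13 = 4553 \cdot 13 = 59189$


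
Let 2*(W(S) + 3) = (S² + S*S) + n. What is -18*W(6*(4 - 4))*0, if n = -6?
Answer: 0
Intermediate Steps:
W(S) = -6 + S² (W(S) = -3 + ((S² + S*S) - 6)/2 = -3 + ((S² + S²) - 6)/2 = -3 + (2*S² - 6)/2 = -3 + (-6 + 2*S²)/2 = -3 + (-3 + S²) = -6 + S²)
-18*W(6*(4 - 4))*0 = -18*(-6 + (6*(4 - 4))²)*0 = -18*(-6 + (6*0)²)*0 = -18*(-6 + 0²)*0 = -18*(-6 + 0)*0 = -18*(-6)*0 = 108*0 = 0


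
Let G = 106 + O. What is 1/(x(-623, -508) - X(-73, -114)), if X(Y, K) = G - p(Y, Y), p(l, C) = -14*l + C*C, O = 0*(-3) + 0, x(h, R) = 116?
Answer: 1/6361 ≈ 0.00015721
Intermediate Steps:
O = 0 (O = 0 + 0 = 0)
p(l, C) = C² - 14*l (p(l, C) = -14*l + C² = C² - 14*l)
G = 106 (G = 106 + 0 = 106)
X(Y, K) = 106 - Y² + 14*Y (X(Y, K) = 106 - (Y² - 14*Y) = 106 + (-Y² + 14*Y) = 106 - Y² + 14*Y)
1/(x(-623, -508) - X(-73, -114)) = 1/(116 - (106 - 1*(-73)² + 14*(-73))) = 1/(116 - (106 - 1*5329 - 1022)) = 1/(116 - (106 - 5329 - 1022)) = 1/(116 - 1*(-6245)) = 1/(116 + 6245) = 1/6361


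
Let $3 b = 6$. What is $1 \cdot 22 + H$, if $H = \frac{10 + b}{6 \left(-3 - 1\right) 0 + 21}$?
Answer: $\frac{158}{7} \approx 22.571$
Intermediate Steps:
$b = 2$ ($b = \frac{1}{3} \cdot 6 = 2$)
$H = \frac{4}{7}$ ($H = \frac{10 + 2}{6 \left(-3 - 1\right) 0 + 21} = \frac{12}{6 \left(-4\right) 0 + 21} = \frac{12}{\left(-24\right) 0 + 21} = \frac{12}{0 + 21} = \frac{12}{21} = 12 \cdot \frac{1}{21} = \frac{4}{7} \approx 0.57143$)
$1 \cdot 22 + H = 1 \cdot 22 + \frac{4}{7} = 22 + \frac{4}{7} = \frac{158}{7}$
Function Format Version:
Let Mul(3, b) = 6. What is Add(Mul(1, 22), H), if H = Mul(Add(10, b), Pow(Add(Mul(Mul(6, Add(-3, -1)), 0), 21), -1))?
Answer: Rational(158, 7) ≈ 22.571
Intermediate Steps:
b = 2 (b = Mul(Rational(1, 3), 6) = 2)
H = Rational(4, 7) (H = Mul(Add(10, 2), Pow(Add(Mul(Mul(6, Add(-3, -1)), 0), 21), -1)) = Mul(12, Pow(Add(Mul(Mul(6, -4), 0), 21), -1)) = Mul(12, Pow(Add(Mul(-24, 0), 21), -1)) = Mul(12, Pow(Add(0, 21), -1)) = Mul(12, Pow(21, -1)) = Mul(12, Rational(1, 21)) = Rational(4, 7) ≈ 0.57143)
Add(Mul(1, 22), H) = Add(Mul(1, 22), Rational(4, 7)) = Add(22, Rational(4, 7)) = Rational(158, 7)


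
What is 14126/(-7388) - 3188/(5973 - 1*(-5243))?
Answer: -11374385/5178988 ≈ -2.1963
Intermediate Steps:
14126/(-7388) - 3188/(5973 - 1*(-5243)) = 14126*(-1/7388) - 3188/(5973 + 5243) = -7063/3694 - 3188/11216 = -7063/3694 - 3188*1/11216 = -7063/3694 - 797/2804 = -11374385/5178988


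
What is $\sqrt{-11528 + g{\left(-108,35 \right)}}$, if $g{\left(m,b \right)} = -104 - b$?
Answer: $i \sqrt{11667} \approx 108.01 i$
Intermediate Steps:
$\sqrt{-11528 + g{\left(-108,35 \right)}} = \sqrt{-11528 - 139} = \sqrt{-11667} = i \sqrt{11667}$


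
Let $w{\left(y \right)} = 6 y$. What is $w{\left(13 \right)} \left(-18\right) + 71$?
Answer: $-1333$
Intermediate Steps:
$w{\left(13 \right)} \left(-18\right) + 71 = 6 \cdot 13 \left(-18\right) + 71 = 78 \left(-18\right) + 71 = -1404 + 71 = -1333$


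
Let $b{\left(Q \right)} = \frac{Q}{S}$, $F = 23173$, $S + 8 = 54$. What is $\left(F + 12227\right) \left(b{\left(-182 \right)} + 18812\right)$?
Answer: $\frac{15313509000}{23} \approx 6.658 \cdot 10^{8}$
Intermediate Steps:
$S = 46$ ($S = -8 + 54 = 46$)
$b{\left(Q \right)} = \frac{Q}{46}$
$\left(F + 12227\right) \left(b{\left(-182 \right)} + 18812\right) = \left(23173 + 12227\right) \left(\frac{1}{46} \left(-182\right) + 18812\right) = 35400 \left(- \frac{91}{23} + 18812\right) = 35400 \cdot \frac{432585}{23} = \frac{15313509000}{23}$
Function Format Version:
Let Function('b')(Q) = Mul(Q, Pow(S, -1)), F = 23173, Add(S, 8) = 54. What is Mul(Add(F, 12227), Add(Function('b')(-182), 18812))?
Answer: Rational(15313509000, 23) ≈ 6.6580e+8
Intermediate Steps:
S = 46 (S = Add(-8, 54) = 46)
Function('b')(Q) = Mul(Rational(1, 46), Q) (Function('b')(Q) = Mul(Q, Pow(46, -1)) = Mul(Q, Rational(1, 46)) = Mul(Rational(1, 46), Q))
Mul(Add(F, 12227), Add(Function('b')(-182), 18812)) = Mul(Add(23173, 12227), Add(Mul(Rational(1, 46), -182), 18812)) = Mul(35400, Add(Rational(-91, 23), 18812)) = Mul(35400, Rational(432585, 23)) = Rational(15313509000, 23)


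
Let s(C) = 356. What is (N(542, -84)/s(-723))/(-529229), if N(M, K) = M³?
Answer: -39805022/47101381 ≈ -0.84509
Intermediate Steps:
(N(542, -84)/s(-723))/(-529229) = (542³/356)/(-529229) = (159220088*(1/356))*(-1/529229) = (39805022/89)*(-1/529229) = -39805022/47101381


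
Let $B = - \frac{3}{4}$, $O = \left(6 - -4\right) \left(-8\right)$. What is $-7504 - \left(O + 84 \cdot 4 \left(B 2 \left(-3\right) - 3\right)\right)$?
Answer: $-7928$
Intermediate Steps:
$O = -80$ ($O = \left(6 + 4\right) \left(-8\right) = 10 \left(-8\right) = -80$)
$B = - \frac{3}{4}$ ($B = \left(-3\right) \frac{1}{4} = - \frac{3}{4} \approx -0.75$)
$-7504 - \left(O + 84 \cdot 4 \left(B 2 \left(-3\right) - 3\right)\right) = -7504 - \left(-80 + 84 \cdot 4 \left(\left(- \frac{3}{4}\right) 2 \left(-3\right) - 3\right)\right) = -7504 - \left(-80 + 84 \cdot 4 \left(\left(- \frac{3}{2}\right) \left(-3\right) - 3\right)\right) = -7504 - \left(-80 + 84 \cdot 4 \left(\frac{9}{2} - 3\right)\right) = -7504 - \left(-80 + 84 \cdot 4 \cdot \frac{3}{2}\right) = -7504 - \left(-80 + 84 \cdot 6\right) = -7504 - \left(-80 + 504\right) = -7504 - 424 = -7928$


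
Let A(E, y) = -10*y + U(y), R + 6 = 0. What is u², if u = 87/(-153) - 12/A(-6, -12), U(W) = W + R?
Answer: 1225/2601 ≈ 0.47097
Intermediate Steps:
R = -6 (R = -6 + 0 = -6)
U(W) = -6 + W (U(W) = W - 6 = -6 + W)
A(E, y) = -6 - 9*y (A(E, y) = -10*y + (-6 + y) = -6 - 9*y)
u = -35/51 (u = 87/(-153) - 12/(-6 - 9*(-12)) = 87*(-1/153) - 12/(-6 + 108) = -29/51 - 12/102 = -29/51 - 12*1/102 = -29/51 - 2/17 = -35/51 ≈ -0.68627)
u² = (-35/51)² = 1225/2601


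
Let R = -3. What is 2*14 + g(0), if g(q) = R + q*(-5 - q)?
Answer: 25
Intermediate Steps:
g(q) = -3 + q*(-5 - q)
2*14 + g(0) = 2*14 + (-3 - 1*0**2 - 5*0) = 28 + (-3 - 1*0 + 0) = 28 + (-3 + 0 + 0) = 28 - 3 = 25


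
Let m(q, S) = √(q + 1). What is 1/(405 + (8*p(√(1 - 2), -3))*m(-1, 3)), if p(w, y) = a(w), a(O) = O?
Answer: 1/405 ≈ 0.0024691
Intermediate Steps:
m(q, S) = √(1 + q)
p(w, y) = w
1/(405 + (8*p(√(1 - 2), -3))*m(-1, 3)) = 1/(405 + (8*√(1 - 2))*√(1 - 1)) = 1/(405 + (8*√(-1))*√0) = 1/(405 + (8*I)*0) = 1/(405 + 0) = 1/405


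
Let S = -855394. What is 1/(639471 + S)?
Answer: -1/215923 ≈ -4.6313e-6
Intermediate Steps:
1/(639471 + S) = 1/(639471 - 855394) = 1/(-215923) = -1/215923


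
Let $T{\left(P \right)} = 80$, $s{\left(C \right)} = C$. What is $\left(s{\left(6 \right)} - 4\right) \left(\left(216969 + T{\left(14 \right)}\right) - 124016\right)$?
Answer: $186066$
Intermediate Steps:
$\left(s{\left(6 \right)} - 4\right) \left(\left(216969 + T{\left(14 \right)}\right) - 124016\right) = \left(6 - 4\right) \left(\left(216969 + 80\right) - 124016\right) = \left(6 - 4\right) \left(217049 - 124016\right) = 2 \cdot 93033 = 186066$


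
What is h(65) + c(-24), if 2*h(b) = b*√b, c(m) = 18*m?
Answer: -432 + 65*√65/2 ≈ -169.98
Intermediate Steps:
h(b) = b^(3/2)/2 (h(b) = (b*√b)/2 = b^(3/2)/2)
h(65) + c(-24) = 65^(3/2)/2 + 18*(-24) = (65*√65)/2 - 432 = 65*√65/2 - 432 = -432 + 65*√65/2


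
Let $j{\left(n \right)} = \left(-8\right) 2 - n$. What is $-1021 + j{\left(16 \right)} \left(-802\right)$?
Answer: $24643$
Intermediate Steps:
$j{\left(n \right)} = -16 - n$
$-1021 + j{\left(16 \right)} \left(-802\right) = -1021 + \left(-16 - 16\right) \left(-802\right) = -1021 - -25664 = -1021 + 25664 = 24643$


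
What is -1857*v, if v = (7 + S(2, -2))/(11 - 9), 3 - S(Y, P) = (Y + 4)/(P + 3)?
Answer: -3714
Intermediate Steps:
S(Y, P) = 3 - (4 + Y)/(3 + P) (S(Y, P) = 3 - (Y + 4)/(P + 3) = 3 - (4 + Y)/(3 + P))
v = 2 (v = (7 + (5 - 1*2 + 3*(-2))/(3 - 2))/(11 - 9) = (7 + (5 - 2 - 6)/1)/2 = (7 + 1*(-3))*(½) = (7 - 3)*(½) = 4*(½) = 2)
-1857*v = -1857*2 = -3714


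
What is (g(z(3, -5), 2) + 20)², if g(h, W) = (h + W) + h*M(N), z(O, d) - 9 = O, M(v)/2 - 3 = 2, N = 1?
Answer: 23716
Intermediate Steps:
M(v) = 10 (M(v) = 6 + 2*2 = 6 + 4 = 10)
z(O, d) = 9 + O
g(h, W) = W + 11*h (g(h, W) = (h + W) + h*10 = (W + h) + 10*h = W + 11*h)
(g(z(3, -5), 2) + 20)² = ((2 + 11*(9 + 3)) + 20)² = ((2 + 11*12) + 20)² = ((2 + 132) + 20)² = (134 + 20)² = 154² = 23716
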